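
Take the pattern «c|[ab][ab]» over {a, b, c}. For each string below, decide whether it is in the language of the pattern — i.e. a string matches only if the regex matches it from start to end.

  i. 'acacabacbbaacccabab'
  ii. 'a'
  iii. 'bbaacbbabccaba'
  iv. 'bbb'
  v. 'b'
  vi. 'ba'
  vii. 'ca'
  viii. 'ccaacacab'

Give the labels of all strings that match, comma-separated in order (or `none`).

vi

i → no match
ii. 'a' → no match
iii → no match
iv. 'bbb' → no match
v. 'b' → no match
vi. 'ba' → match
vii. 'ca' → no match
viii. 'ccaacacab' → no match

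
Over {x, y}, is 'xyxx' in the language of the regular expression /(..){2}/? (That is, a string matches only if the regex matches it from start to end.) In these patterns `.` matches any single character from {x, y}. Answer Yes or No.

Yes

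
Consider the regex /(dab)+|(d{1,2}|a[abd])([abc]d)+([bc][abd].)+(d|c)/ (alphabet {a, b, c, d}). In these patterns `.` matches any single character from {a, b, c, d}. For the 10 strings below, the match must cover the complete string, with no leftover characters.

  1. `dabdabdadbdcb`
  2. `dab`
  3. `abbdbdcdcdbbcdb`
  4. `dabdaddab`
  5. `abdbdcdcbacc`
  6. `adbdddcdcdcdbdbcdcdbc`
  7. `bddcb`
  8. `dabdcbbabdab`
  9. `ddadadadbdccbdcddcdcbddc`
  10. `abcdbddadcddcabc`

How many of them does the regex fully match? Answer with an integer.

1 → no match
2 → match
3 → no match
4 → no match
5 → no match
6 → no match
7 → no match
8 → no match
9 → match
10 → no match
Total matched: 2

2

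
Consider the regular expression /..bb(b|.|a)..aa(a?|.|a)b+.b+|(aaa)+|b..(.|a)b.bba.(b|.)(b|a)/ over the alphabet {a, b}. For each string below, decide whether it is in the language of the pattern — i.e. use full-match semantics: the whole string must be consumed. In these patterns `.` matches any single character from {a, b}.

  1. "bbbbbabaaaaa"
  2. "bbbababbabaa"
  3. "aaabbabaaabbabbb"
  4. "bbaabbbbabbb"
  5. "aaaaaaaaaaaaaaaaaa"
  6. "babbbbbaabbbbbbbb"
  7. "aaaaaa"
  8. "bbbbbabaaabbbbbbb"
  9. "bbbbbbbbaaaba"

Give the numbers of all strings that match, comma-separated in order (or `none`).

1 → no match
2 → match
3 → no match
4 → match
5 → match
6 → match
7 → match
8 → match
9 → no match

2, 4, 5, 6, 7, 8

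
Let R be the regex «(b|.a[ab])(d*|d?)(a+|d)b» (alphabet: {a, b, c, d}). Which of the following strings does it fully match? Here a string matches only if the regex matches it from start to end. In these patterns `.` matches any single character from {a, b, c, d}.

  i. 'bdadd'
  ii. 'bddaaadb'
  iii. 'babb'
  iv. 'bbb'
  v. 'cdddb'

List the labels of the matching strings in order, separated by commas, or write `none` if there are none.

none

i → no match — must end with 'b'
ii → no match
iii → no match
iv → no match
v → no match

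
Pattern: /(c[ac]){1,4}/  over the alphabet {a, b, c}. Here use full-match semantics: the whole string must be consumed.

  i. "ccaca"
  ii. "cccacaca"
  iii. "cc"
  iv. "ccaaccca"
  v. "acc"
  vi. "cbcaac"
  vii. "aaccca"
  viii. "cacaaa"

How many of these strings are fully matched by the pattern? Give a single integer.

2

i. "ccaca" → no match
ii. "cccacaca" → match
iii. "cc" → match
iv. "ccaaccca" → no match
v. "acc" → no match — must start with "c"
vi. "cbcaac" → no match
vii. "aaccca" → no match — must start with "c"
viii. "cacaaa" → no match
Total matched: 2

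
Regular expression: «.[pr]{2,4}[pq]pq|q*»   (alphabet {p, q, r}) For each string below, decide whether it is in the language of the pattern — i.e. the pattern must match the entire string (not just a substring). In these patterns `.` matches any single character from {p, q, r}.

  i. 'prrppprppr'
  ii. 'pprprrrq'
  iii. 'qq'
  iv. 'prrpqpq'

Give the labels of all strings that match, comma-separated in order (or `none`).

i. 'prrppprppr' → no match
ii. 'pprprrrq' → no match
iii. 'qq' → match
iv. 'prrpqpq' → match

iii, iv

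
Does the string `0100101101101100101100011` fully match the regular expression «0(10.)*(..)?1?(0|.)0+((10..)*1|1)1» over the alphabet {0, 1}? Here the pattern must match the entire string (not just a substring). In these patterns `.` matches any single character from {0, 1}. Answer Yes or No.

Yes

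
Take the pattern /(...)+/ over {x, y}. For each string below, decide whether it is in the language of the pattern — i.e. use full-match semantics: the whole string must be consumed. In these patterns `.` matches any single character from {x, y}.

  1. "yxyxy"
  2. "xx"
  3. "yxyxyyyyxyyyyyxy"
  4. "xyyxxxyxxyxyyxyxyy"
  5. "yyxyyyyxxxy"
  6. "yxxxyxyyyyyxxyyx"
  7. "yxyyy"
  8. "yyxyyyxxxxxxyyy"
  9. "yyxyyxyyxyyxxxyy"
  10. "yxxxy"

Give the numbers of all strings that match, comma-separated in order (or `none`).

4, 8

1 → no match
2 → no match
3 → no match
4 → match
5 → no match
6 → no match
7 → no match
8 → match
9 → no match
10 → no match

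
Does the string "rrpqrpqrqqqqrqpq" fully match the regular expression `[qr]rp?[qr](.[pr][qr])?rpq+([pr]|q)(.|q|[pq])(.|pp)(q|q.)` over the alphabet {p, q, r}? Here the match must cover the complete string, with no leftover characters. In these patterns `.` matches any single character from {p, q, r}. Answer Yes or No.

No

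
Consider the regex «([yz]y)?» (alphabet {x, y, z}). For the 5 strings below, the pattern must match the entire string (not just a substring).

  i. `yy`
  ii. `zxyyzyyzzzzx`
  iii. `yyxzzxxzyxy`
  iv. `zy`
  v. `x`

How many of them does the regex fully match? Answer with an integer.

2

i → match
ii → no match
iii → no match
iv → match
v → no match
Total matched: 2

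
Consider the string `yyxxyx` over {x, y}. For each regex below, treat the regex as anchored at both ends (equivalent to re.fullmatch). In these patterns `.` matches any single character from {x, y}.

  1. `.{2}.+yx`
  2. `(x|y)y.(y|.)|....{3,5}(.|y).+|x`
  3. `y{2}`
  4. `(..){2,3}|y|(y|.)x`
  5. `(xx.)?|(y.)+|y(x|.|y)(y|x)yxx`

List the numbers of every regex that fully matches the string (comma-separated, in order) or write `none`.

1 → match
2 → no match
3 → no match — must end with `y`
4 → match
5 → no match

1, 4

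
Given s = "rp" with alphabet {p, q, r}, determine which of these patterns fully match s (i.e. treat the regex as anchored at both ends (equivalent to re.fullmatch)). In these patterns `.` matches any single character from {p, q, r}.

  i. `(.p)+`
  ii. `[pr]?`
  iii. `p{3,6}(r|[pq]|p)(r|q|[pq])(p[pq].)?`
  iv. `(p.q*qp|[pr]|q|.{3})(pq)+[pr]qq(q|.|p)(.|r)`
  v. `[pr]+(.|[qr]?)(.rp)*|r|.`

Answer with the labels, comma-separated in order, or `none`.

i, v

i → match
ii → no match
iii → no match — must start with "p"
iv → no match
v → match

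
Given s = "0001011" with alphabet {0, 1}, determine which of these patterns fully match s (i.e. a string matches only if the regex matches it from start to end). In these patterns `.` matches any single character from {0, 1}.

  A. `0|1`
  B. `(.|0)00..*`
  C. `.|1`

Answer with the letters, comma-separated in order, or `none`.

B

A → no match
B → match
C → no match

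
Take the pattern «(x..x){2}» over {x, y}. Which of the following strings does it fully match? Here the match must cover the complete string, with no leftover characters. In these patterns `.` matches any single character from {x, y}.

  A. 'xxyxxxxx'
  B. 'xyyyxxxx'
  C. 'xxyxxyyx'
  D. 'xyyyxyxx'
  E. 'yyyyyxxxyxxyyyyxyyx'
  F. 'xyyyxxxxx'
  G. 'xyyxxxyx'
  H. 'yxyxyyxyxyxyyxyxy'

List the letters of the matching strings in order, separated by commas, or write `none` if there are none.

A → match
B → no match
C → match
D → no match
E → no match — must start with 'x'
F → no match
G → match
H → no match — must start with 'x'

A, C, G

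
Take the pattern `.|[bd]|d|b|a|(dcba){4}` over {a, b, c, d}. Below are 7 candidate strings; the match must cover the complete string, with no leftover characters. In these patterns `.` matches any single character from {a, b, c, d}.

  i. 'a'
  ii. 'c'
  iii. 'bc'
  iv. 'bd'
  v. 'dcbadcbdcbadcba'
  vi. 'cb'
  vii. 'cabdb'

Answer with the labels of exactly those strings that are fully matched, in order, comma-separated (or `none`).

i → match
ii → match
iii → no match
iv → no match
v → no match
vi → no match
vii → no match

i, ii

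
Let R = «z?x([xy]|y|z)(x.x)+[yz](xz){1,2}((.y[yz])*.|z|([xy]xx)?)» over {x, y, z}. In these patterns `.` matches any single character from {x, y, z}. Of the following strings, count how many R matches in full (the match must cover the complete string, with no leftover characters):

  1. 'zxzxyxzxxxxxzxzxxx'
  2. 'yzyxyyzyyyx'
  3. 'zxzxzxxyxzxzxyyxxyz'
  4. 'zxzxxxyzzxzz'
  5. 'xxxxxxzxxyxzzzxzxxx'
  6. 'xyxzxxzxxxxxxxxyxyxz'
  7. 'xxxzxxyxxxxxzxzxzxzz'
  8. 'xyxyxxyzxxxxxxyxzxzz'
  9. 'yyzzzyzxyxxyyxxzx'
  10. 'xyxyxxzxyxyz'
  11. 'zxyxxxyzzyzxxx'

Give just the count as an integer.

1 → no match
2 → no match
3 → no match
4 → no match
5 → no match
6 → match
7 → match
8 → no match
9 → no match
10 → no match
11 → no match
Total matched: 2

2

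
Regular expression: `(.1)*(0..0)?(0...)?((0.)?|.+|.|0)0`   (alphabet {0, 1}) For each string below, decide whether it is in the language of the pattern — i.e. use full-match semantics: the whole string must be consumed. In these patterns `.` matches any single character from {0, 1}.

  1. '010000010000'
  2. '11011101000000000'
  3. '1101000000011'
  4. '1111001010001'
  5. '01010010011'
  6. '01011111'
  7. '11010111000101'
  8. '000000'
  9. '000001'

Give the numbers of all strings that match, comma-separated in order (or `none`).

1, 2, 8

1 → match
2 → match
3 → no match — must end with '0'
4 → no match — must end with '0'
5 → no match — must end with '0'
6 → no match — must end with '0'
7 → no match — must end with '0'
8 → match
9 → no match — must end with '0'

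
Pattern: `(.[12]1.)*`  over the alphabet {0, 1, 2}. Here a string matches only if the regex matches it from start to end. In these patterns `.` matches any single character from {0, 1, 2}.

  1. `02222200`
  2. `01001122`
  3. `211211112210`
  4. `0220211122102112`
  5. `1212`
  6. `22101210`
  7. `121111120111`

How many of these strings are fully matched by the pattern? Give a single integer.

1 → no match
2 → no match
3 → match
4 → no match
5 → match
6 → match
7 → match
Total matched: 4

4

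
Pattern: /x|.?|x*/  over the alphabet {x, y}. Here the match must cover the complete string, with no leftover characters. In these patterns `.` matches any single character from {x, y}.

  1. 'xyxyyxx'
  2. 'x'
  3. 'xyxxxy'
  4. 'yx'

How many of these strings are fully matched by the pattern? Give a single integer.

1. 'xyxyyxx' → no match
2. 'x' → match
3. 'xyxxxy' → no match
4. 'yx' → no match
Total matched: 1

1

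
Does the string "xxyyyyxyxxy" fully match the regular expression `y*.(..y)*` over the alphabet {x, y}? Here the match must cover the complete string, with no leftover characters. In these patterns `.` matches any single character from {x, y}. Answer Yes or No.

No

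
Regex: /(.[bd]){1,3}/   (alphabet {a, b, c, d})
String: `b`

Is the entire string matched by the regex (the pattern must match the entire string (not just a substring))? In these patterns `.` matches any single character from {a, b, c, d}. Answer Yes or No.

No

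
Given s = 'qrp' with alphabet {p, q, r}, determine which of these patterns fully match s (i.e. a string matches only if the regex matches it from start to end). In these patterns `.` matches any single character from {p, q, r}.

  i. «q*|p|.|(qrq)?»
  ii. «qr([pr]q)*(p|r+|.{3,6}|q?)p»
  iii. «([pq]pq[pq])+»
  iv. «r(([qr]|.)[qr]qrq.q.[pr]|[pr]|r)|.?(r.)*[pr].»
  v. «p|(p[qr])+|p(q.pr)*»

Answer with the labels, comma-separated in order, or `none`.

i → no match
ii → match
iii → no match
iv → match
v → no match — must start with 'p'

ii, iv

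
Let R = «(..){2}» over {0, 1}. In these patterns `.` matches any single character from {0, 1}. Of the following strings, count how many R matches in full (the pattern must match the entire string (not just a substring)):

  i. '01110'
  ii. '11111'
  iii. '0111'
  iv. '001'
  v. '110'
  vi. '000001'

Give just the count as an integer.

i → no match
ii → no match
iii → match
iv → no match
v → no match
vi → no match
Total matched: 1

1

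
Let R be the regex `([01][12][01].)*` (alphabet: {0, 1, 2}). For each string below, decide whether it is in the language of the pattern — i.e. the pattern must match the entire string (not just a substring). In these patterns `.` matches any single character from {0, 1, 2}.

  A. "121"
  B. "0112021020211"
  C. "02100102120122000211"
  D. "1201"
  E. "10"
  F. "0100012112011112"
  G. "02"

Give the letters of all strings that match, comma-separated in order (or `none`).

D

A → no match
B → no match
C → no match
D → match
E → no match
F → no match
G → no match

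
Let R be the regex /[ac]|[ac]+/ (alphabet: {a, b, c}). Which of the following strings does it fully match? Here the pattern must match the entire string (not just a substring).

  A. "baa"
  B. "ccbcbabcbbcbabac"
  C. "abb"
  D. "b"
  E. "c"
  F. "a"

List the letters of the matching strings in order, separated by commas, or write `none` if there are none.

A → no match
B → no match
C → no match
D → no match
E → match
F → match

E, F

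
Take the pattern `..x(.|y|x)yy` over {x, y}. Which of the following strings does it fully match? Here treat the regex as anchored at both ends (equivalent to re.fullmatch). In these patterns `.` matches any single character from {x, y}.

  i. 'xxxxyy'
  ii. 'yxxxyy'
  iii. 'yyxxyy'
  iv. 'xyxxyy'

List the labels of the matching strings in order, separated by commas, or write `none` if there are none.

i → match
ii → match
iii → match
iv → match

i, ii, iii, iv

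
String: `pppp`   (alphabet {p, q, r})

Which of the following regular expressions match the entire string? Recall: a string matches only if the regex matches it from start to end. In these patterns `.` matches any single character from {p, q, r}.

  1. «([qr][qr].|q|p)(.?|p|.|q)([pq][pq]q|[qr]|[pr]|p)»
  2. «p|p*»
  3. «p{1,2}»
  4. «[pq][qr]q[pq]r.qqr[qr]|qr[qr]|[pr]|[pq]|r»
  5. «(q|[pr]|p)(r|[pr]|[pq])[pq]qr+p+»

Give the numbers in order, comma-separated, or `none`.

1 → no match
2 → match
3 → no match
4 → no match
5 → no match

2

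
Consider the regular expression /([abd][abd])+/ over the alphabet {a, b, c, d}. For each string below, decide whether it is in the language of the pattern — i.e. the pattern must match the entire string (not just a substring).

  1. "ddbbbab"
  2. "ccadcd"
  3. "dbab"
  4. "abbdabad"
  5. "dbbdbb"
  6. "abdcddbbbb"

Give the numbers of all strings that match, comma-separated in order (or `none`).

1 → no match
2 → no match
3 → match
4 → match
5 → match
6 → no match

3, 4, 5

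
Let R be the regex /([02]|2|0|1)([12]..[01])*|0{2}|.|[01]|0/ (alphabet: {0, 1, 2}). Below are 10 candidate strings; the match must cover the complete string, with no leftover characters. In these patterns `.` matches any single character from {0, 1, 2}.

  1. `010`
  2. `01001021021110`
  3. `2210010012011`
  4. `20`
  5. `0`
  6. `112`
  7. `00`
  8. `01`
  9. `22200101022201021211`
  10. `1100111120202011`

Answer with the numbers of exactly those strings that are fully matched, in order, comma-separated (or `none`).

1 → no match
2 → no match
3 → match
4 → no match
5 → match
6 → no match
7 → match
8 → no match
9 → no match
10 → no match

3, 5, 7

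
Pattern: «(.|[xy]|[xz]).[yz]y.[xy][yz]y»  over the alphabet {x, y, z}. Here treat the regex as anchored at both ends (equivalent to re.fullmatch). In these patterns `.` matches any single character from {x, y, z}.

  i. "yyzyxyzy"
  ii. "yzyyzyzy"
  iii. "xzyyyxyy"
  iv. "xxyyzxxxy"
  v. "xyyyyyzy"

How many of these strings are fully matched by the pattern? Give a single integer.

i. "yyzyxyzy" → match
ii. "yzyyzyzy" → match
iii. "xzyyyxyy" → match
iv. "xxyyzxxxy" → no match
v. "xyyyyyzy" → match
Total matched: 4

4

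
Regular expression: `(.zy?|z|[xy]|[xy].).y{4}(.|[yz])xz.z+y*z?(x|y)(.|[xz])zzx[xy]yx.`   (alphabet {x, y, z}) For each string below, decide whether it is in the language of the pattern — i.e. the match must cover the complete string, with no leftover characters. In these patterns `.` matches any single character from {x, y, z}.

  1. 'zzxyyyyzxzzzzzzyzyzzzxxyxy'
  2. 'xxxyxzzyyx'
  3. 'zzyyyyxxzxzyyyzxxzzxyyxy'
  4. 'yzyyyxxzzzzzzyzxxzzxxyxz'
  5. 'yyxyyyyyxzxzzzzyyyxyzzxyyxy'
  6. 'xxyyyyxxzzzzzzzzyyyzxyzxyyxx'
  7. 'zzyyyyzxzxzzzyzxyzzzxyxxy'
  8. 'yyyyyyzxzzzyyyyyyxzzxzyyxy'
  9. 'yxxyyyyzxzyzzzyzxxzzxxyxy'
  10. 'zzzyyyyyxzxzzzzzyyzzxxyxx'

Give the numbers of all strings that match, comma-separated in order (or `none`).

1 → match
2 → no match
3 → match
4 → no match
5 → match
6 → no match
7 → no match
8 → no match
9 → match
10 → match

1, 3, 5, 9, 10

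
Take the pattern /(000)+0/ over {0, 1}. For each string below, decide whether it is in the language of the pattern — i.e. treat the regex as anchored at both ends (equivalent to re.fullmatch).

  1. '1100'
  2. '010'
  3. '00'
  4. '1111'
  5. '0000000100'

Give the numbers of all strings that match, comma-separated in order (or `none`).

1 → no match — must start with '000'
2 → no match — must start with '000'
3 → no match — must start with '000'
4 → no match — must start with '000'
5 → no match — must end with '0000'

none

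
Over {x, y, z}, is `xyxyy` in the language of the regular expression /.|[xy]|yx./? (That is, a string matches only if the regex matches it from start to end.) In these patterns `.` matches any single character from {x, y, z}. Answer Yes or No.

No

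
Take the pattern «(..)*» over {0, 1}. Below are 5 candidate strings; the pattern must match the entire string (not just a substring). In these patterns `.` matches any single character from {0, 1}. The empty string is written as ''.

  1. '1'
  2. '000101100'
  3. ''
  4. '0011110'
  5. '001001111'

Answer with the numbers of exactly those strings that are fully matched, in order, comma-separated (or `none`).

3

1 → no match
2 → no match
3 → match
4 → no match
5 → no match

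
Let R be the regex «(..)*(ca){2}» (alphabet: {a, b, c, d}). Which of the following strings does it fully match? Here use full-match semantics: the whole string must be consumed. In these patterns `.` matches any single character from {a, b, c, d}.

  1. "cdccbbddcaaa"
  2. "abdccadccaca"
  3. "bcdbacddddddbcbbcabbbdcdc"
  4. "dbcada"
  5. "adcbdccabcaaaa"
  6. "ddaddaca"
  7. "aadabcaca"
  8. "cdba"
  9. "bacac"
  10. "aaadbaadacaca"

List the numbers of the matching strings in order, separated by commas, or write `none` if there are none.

2

1 → no match — must end with "ca"
2 → match
3 → no match — must end with "ca"
4 → no match — must end with "ca"
5 → no match — must end with "ca"
6 → no match
7 → no match
8 → no match — must end with "ca"
9 → no match — must end with "ca"
10 → no match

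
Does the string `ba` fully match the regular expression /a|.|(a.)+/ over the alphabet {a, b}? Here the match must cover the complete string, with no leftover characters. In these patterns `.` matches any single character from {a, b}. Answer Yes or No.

No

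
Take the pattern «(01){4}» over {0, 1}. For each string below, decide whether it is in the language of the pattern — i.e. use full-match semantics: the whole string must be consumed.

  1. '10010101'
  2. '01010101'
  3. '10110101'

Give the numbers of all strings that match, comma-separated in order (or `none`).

1. '10010101' → no match — must start with '01'
2. '01010101' → match
3. '10110101' → no match — must start with '01'

2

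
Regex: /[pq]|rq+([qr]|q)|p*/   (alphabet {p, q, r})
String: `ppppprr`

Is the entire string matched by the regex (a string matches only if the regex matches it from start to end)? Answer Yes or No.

No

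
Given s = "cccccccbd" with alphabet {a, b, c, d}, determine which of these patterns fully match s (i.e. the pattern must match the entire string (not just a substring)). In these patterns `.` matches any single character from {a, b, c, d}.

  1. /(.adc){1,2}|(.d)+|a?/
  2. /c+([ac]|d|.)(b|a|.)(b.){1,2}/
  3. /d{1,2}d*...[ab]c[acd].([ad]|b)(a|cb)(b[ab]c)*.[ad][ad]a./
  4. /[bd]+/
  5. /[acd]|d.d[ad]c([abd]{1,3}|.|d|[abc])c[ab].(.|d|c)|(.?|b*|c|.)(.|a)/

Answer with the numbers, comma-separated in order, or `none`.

2

1 → no match
2 → match
3 → no match — must start with "d"
4 → no match
5 → no match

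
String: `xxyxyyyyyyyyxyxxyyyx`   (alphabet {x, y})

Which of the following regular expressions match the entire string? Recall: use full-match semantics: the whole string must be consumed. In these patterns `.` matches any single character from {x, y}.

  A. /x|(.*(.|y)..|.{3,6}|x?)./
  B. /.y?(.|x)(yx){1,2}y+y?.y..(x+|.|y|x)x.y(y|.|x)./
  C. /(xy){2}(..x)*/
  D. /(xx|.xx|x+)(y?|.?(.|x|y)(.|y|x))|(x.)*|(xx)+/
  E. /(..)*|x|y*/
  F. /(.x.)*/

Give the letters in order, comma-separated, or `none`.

A, B, E

A → match
B → match
C → no match — must start with `xy`
D → no match
E → match
F → no match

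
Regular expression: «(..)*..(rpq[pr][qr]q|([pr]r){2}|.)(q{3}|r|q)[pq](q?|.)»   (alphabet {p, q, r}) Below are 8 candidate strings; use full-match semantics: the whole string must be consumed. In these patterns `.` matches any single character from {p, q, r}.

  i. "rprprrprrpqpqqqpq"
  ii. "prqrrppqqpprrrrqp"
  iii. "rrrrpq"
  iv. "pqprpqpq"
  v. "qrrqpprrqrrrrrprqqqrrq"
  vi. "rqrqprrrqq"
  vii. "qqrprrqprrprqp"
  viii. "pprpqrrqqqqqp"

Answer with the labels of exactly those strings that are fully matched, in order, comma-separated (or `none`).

i, ii, iii, iv, vi, vii, viii

i → match
ii → match
iii → match
iv → match
v → no match
vi → match
vii → match
viii → match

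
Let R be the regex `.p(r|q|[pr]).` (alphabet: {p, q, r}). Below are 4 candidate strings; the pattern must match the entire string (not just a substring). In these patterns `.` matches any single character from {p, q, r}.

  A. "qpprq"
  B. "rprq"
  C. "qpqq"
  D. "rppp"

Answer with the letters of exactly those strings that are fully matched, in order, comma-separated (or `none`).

B, C, D

A. "qpprq" → no match
B. "rprq" → match
C. "qpqq" → match
D. "rppp" → match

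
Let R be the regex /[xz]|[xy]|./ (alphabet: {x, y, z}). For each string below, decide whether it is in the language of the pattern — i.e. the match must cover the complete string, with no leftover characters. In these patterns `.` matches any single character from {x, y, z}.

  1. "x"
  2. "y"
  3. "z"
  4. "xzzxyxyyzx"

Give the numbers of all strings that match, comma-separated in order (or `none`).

1 → match
2 → match
3 → match
4 → no match

1, 2, 3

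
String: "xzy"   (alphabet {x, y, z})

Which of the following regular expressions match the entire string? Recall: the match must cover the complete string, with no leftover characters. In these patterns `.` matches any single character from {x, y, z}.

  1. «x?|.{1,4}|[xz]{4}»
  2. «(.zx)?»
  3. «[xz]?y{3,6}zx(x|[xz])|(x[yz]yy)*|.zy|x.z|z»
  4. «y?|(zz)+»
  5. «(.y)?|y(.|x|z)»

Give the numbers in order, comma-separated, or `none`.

1 → match
2 → no match
3 → match
4 → no match
5 → no match

1, 3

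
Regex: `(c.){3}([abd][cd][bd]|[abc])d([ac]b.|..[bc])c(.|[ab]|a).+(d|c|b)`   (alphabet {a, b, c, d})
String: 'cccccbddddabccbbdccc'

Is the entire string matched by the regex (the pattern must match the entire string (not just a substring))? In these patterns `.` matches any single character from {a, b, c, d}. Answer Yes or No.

Yes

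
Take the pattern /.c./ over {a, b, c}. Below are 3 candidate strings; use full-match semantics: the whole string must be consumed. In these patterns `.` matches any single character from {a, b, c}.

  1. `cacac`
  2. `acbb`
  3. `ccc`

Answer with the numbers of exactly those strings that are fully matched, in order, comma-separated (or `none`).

3

1 → no match
2 → no match
3 → match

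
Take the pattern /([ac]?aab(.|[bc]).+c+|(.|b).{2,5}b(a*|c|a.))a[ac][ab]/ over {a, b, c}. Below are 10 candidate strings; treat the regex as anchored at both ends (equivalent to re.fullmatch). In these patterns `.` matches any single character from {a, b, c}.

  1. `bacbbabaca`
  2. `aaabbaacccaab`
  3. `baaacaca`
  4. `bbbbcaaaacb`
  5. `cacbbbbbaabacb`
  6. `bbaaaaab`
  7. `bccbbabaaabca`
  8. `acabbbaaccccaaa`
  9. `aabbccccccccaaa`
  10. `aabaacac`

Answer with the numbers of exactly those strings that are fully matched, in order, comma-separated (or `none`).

1. `bacbbabaca` → match
2 → match
3. `baaacaca` → no match
4. `bbbbcaaaacb` → no match
5 → no match
6. `bbaaaaab` → no match
7 → no match
8 → no match
9 → match
10. `aabaacac` → no match

1, 2, 9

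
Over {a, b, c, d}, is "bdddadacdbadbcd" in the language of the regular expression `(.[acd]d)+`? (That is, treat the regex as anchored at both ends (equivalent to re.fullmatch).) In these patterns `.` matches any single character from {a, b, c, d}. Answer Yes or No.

Yes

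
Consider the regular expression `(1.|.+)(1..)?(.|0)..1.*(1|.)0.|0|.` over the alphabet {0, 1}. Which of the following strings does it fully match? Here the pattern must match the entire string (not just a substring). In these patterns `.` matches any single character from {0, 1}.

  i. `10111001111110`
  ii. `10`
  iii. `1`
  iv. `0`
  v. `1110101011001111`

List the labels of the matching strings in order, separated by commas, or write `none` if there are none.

iii, iv

i → no match
ii. `10` → no match
iii. `1` → match
iv. `0` → match
v → no match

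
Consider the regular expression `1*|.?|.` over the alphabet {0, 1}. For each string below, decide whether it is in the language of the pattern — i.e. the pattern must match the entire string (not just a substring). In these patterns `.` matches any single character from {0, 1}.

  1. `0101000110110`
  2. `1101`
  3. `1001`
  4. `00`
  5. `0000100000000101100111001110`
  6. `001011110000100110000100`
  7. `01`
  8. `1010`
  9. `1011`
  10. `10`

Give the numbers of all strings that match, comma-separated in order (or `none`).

1 → no match
2. `1101` → no match
3. `1001` → no match
4. `00` → no match
5 → no match
6 → no match
7. `01` → no match
8. `1010` → no match
9. `1011` → no match
10. `10` → no match

none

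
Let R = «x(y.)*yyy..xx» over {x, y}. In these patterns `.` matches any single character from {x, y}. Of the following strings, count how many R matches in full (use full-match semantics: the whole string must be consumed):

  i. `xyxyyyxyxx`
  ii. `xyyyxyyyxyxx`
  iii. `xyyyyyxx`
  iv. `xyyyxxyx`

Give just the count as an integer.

i → match
ii → match
iii → match
iv → no match — must end with `xx`
Total matched: 3

3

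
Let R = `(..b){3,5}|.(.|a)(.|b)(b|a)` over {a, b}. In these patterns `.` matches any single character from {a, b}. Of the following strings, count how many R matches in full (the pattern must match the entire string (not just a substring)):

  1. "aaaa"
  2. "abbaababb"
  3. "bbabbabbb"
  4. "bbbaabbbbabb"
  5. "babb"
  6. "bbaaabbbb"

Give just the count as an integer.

4

1 → match
2 → match
3 → no match
4 → match
5 → match
6 → no match
Total matched: 4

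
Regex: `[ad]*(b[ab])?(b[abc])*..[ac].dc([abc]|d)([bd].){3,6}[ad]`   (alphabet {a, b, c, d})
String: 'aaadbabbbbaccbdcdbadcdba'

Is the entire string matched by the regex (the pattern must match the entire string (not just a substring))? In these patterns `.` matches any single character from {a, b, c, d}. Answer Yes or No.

Yes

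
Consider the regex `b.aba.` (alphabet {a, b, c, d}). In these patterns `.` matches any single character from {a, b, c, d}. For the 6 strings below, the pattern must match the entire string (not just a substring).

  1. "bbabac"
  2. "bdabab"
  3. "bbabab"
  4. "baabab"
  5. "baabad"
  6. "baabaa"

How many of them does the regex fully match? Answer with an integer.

6

1. "bbabac" → match
2. "bdabab" → match
3. "bbabab" → match
4. "baabab" → match
5. "baabad" → match
6. "baabaa" → match
Total matched: 6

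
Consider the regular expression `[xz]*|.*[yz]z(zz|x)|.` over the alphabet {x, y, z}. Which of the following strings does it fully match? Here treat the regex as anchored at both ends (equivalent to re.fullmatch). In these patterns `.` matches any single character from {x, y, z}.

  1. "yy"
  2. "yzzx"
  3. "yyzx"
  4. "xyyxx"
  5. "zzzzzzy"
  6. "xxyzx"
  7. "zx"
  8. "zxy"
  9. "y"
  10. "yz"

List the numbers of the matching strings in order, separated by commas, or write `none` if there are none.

2, 3, 6, 7, 9

1. "yy" → no match
2. "yzzx" → match
3. "yyzx" → match
4. "xyyxx" → no match
5. "zzzzzzy" → no match
6. "xxyzx" → match
7. "zx" → match
8. "zxy" → no match
9. "y" → match
10. "yz" → no match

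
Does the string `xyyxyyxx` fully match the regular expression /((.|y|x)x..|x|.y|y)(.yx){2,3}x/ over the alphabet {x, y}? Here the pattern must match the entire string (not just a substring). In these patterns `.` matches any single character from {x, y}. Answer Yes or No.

Yes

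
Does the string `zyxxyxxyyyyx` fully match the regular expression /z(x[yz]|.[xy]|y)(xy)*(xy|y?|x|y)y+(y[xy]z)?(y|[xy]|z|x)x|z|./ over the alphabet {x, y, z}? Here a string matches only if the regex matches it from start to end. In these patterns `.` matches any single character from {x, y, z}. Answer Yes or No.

No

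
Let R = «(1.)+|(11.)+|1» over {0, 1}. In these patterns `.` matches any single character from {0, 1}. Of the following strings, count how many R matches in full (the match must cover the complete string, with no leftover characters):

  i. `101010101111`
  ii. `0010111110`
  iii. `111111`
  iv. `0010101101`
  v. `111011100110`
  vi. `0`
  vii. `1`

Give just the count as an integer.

3

i. `101010101111` → match
ii. `0010111110` → no match
iii. `111111` → match
iv. `0010101101` → no match
v. `111011100110` → no match
vi. `0` → no match
vii. `1` → match
Total matched: 3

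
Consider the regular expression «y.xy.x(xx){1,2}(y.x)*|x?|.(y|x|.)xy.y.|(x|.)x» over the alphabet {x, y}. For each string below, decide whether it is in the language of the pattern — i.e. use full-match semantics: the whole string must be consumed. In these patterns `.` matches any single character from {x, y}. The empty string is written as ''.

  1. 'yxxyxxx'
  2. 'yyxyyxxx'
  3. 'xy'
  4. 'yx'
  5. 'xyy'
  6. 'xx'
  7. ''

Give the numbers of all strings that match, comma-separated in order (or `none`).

1 → no match
2 → match
3 → no match
4 → match
5 → no match
6 → match
7 → match

2, 4, 6, 7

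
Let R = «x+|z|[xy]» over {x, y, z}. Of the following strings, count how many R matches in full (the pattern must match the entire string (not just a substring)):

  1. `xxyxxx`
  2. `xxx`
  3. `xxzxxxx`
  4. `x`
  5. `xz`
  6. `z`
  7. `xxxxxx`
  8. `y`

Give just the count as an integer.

1 → no match
2 → match
3 → no match
4 → match
5 → no match
6 → match
7 → match
8 → match
Total matched: 5

5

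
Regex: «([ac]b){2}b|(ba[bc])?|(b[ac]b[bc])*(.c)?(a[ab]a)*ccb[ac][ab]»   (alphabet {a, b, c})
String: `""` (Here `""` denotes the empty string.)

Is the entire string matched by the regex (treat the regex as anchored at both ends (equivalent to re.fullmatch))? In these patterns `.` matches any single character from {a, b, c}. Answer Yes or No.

Yes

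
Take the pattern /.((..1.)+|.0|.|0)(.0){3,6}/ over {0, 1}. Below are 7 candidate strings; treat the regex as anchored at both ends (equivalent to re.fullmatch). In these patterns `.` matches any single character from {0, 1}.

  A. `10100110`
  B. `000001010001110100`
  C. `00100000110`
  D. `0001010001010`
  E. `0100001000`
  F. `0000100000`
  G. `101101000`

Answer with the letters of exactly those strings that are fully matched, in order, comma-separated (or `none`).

D, E, F

A. `10100110` → no match
B → no match
C. `00100000110` → no match
D → match
E. `0100001000` → match
F. `0000100000` → match
G. `101101000` → no match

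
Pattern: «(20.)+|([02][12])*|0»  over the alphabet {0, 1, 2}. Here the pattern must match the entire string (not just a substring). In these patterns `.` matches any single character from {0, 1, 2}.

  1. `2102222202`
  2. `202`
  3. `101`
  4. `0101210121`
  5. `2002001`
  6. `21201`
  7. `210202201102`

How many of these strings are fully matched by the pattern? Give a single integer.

1 → match
2 → match
3 → no match
4 → match
5 → no match
6 → no match
7 → no match
Total matched: 3

3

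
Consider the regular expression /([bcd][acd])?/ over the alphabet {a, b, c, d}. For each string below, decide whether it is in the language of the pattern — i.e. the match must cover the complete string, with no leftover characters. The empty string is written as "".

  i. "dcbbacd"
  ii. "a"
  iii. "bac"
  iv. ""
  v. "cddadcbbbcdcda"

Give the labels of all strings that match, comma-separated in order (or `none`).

iv

i → no match
ii → no match
iii → no match
iv → match
v → no match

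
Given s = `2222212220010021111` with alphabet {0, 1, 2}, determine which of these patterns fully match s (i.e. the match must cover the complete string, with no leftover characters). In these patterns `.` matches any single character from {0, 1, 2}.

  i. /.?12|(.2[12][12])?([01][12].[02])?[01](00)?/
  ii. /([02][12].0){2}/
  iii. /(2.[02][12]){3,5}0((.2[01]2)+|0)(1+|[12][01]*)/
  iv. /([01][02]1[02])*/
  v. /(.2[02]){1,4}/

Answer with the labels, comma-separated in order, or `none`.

iii

i → no match
ii → no match — must end with `0`
iii → match
iv → no match
v → no match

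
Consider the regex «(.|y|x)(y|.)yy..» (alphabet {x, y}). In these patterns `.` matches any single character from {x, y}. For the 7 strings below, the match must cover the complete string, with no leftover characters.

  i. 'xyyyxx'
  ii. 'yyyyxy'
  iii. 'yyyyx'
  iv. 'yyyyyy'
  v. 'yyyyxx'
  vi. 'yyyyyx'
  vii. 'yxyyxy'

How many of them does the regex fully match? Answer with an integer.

6

i → match
ii → match
iii → no match
iv → match
v → match
vi → match
vii → match
Total matched: 6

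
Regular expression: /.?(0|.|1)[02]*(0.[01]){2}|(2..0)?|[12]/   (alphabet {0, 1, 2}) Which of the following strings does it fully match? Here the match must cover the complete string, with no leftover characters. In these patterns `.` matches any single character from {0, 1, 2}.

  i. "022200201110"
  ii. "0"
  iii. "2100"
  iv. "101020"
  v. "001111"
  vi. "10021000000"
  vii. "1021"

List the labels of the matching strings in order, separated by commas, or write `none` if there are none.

i → no match
ii → no match
iii → match
iv → no match
v → no match
vi → no match
vii → no match

iii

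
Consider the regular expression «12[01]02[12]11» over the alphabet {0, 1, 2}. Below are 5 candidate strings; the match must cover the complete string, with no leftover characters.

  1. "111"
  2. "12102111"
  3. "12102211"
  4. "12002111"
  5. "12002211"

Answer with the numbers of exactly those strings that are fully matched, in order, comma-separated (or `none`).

2, 3, 4, 5

1 → no match — must start with "12"
2 → match
3 → match
4 → match
5 → match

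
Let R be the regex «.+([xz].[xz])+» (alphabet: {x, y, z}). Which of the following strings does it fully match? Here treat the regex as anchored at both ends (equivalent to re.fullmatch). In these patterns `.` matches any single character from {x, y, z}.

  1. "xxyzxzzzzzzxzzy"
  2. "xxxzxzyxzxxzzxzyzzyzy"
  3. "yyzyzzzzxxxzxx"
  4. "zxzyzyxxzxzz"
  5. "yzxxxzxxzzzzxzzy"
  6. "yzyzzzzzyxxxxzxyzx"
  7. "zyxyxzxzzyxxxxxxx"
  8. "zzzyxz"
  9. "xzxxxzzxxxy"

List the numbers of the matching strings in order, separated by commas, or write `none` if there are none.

1 → no match
2 → no match
3 → match
4 → match
5 → no match
6 → no match
7 → match
8 → no match
9 → no match

3, 4, 7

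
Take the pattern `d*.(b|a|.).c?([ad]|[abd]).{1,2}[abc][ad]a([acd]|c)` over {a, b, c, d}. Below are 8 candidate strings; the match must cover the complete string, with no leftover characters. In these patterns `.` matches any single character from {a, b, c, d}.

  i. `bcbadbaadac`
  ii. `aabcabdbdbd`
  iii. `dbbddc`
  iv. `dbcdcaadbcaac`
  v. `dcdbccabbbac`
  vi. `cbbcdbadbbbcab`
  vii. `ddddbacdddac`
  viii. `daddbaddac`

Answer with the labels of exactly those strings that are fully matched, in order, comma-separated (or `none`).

i. `bcbadbaadac` → no match
ii. `aabcabdbdbd` → no match
iii. `dbbddc` → no match
iv → no match
v. `dcdbccabbbac` → no match
vi → no match
vii. `ddddbacdddac` → no match
viii. `daddbaddac` → no match

none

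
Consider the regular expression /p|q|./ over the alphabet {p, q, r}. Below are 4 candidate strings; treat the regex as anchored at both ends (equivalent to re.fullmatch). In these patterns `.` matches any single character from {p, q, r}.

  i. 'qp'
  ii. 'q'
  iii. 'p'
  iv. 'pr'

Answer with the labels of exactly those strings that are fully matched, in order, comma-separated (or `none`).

i → no match
ii → match
iii → match
iv → no match

ii, iii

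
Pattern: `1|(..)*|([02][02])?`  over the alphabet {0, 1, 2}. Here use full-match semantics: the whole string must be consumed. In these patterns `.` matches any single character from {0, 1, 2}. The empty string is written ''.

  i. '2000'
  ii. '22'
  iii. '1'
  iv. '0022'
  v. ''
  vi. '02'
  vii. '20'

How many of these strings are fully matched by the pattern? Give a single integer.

7

i → match
ii → match
iii → match
iv → match
v → match
vi → match
vii → match
Total matched: 7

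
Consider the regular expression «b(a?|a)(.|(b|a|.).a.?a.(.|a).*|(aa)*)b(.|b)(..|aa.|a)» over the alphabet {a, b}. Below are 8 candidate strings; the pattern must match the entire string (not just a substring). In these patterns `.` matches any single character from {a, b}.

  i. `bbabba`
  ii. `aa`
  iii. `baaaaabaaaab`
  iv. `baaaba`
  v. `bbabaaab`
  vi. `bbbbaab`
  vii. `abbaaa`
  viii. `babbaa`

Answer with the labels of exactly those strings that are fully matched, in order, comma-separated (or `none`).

i → no match
ii → no match — must start with `b`
iii → no match
iv → no match
v → no match
vi → match
vii → no match — must start with `b`
viii → match

vi, viii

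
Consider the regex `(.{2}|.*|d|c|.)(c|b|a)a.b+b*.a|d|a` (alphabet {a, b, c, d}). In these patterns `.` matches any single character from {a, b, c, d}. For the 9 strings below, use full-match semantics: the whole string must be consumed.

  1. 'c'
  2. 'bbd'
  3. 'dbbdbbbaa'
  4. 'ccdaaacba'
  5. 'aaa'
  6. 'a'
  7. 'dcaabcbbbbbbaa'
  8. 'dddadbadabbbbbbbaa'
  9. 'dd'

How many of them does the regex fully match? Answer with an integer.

1 → no match
2 → no match
3 → no match
4 → no match
5 → no match
6 → match
7 → no match
8 → no match
9 → no match
Total matched: 1

1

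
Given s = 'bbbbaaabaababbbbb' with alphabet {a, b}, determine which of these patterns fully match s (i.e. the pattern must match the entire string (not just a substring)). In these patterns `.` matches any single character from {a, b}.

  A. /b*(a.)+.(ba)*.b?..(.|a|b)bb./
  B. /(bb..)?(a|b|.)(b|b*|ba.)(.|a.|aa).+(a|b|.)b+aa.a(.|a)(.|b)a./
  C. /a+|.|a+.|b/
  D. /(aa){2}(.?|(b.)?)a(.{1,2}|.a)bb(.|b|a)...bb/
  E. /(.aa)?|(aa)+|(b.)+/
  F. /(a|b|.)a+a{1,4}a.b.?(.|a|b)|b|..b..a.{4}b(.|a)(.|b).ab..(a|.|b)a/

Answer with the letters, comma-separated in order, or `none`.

A

A → match
B → no match
C → no match
D → no match — must start with 'aa'
E → no match
F → no match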